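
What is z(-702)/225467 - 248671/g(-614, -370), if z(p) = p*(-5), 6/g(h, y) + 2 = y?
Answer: 3476160473644/225467 ≈ 1.5418e+7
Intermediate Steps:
g(h, y) = 6/(-2 + y)
z(p) = -5*p
z(-702)/225467 - 248671/g(-614, -370) = -5*(-702)/225467 - 248671/(6/(-2 - 370)) = 3510*(1/225467) - 248671/(6/(-372)) = 3510/225467 - 248671/(6*(-1/372)) = 3510/225467 - 248671/(-1/62) = 3510/225467 - 248671*(-62) = 3510/225467 + 15417602 = 3476160473644/225467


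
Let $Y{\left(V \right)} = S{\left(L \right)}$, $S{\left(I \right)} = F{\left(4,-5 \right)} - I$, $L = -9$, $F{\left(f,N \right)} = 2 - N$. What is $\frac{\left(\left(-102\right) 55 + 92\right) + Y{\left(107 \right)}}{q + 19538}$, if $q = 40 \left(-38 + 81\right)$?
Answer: $- \frac{917}{3543} \approx -0.25882$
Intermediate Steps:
$S{\left(I \right)} = 7 - I$ ($S{\left(I \right)} = \left(2 - -5\right) - I = \left(2 + 5\right) - I = 7 - I$)
$q = 1720$ ($q = 40 \cdot 43 = 1720$)
$Y{\left(V \right)} = 16$ ($Y{\left(V \right)} = 7 - -9 = 7 + 9 = 16$)
$\frac{\left(\left(-102\right) 55 + 92\right) + Y{\left(107 \right)}}{q + 19538} = \frac{\left(\left(-102\right) 55 + 92\right) + 16}{1720 + 19538} = \frac{\left(-5610 + 92\right) + 16}{21258} = \left(-5518 + 16\right) \frac{1}{21258} = \left(-5502\right) \frac{1}{21258} = - \frac{917}{3543}$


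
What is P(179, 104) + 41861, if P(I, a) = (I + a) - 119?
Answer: 42025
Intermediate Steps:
P(I, a) = -119 + I + a
P(179, 104) + 41861 = (-119 + 179 + 104) + 41861 = 164 + 41861 = 42025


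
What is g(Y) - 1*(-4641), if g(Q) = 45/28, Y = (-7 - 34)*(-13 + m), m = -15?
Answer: 129993/28 ≈ 4642.6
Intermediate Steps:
Y = 1148 (Y = (-7 - 34)*(-13 - 15) = -41*(-28) = 1148)
g(Q) = 45/28 (g(Q) = 45*(1/28) = 45/28)
g(Y) - 1*(-4641) = 45/28 - 1*(-4641) = 45/28 + 4641 = 129993/28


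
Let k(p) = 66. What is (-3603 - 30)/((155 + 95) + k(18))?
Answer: -3633/316 ≈ -11.497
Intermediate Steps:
(-3603 - 30)/((155 + 95) + k(18)) = (-3603 - 30)/((155 + 95) + 66) = -3633/(250 + 66) = -3633/316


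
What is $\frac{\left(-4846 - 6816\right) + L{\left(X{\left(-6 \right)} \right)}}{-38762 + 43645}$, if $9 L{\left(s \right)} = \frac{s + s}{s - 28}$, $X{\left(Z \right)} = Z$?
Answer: $- \frac{594760}{249033} \approx -2.3883$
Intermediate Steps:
$L{\left(s \right)} = \frac{2 s}{9 \left(-28 + s\right)}$ ($L{\left(s \right)} = \frac{\left(s + s\right) \frac{1}{s - 28}}{9} = \frac{2 s \frac{1}{-28 + s}}{9} = \frac{2 s}{9 \left(-28 + s\right)}$)
$\frac{\left(-4846 - 6816\right) + L{\left(X{\left(-6 \right)} \right)}}{-38762 + 43645} = \frac{\left(-4846 - 6816\right) + \frac{2}{9} \left(-6\right) \frac{1}{-28 - 6}}{-38762 + 43645} = \frac{-11662 + \frac{2}{9} \left(-6\right) \frac{1}{-34}}{4883} = \left(-11662 + \frac{2}{9} \left(-6\right) \left(- \frac{1}{34}\right)\right) \frac{1}{4883} = \left(-11662 + \frac{2}{51}\right) \frac{1}{4883} = \left(- \frac{594760}{51}\right) \frac{1}{4883} = - \frac{594760}{249033}$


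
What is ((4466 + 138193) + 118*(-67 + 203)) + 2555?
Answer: 161262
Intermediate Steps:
((4466 + 138193) + 118*(-67 + 203)) + 2555 = (142659 + 118*136) + 2555 = (142659 + 16048) + 2555 = 158707 + 2555 = 161262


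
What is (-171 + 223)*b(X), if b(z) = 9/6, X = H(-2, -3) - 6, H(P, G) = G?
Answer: 78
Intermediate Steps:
X = -9 (X = -3 - 6 = -9)
b(z) = 3/2 (b(z) = 9*(⅙) = 3/2)
(-171 + 223)*b(X) = (-171 + 223)*(3/2) = 52*(3/2) = 78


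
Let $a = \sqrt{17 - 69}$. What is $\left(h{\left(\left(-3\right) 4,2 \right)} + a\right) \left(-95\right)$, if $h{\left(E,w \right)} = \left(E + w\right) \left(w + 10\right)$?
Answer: $11400 - 190 i \sqrt{13} \approx 11400.0 - 685.05 i$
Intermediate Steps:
$a = 2 i \sqrt{13}$ ($a = \sqrt{-52} = 2 i \sqrt{13} \approx 7.2111 i$)
$h{\left(E,w \right)} = \left(10 + w\right) \left(E + w\right)$ ($h{\left(E,w \right)} = \left(E + w\right) \left(10 + w\right) = \left(10 + w\right) \left(E + w\right)$)
$\left(h{\left(\left(-3\right) 4,2 \right)} + a\right) \left(-95\right) = \left(\left(2^{2} + 10 \left(\left(-3\right) 4\right) + 10 \cdot 2 + \left(-3\right) 4 \cdot 2\right) + 2 i \sqrt{13}\right) \left(-95\right) = \left(\left(4 + 10 \left(-12\right) + 20 - 24\right) + 2 i \sqrt{13}\right) \left(-95\right) = \left(\left(4 - 120 + 20 - 24\right) + 2 i \sqrt{13}\right) \left(-95\right) = \left(-120 + 2 i \sqrt{13}\right) \left(-95\right) = 11400 - 190 i \sqrt{13}$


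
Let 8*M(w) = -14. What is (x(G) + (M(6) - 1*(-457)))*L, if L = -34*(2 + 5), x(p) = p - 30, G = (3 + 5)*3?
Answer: -213843/2 ≈ -1.0692e+5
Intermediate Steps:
M(w) = -7/4 (M(w) = (1/8)*(-14) = -7/4)
G = 24 (G = 8*3 = 24)
x(p) = -30 + p
L = -238 (L = -34*7 = -238)
(x(G) + (M(6) - 1*(-457)))*L = ((-30 + 24) + (-7/4 - 1*(-457)))*(-238) = (-6 + (-7/4 + 457))*(-238) = (-6 + 1821/4)*(-238) = (1797/4)*(-238) = -213843/2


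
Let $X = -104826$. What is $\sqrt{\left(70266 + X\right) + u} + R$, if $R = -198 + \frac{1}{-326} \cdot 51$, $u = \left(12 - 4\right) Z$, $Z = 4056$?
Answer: $- \frac{64599}{326} + 8 i \sqrt{33} \approx -198.16 + 45.956 i$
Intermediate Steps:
$u = 32448$ ($u = \left(12 - 4\right) 4056 = 8 \cdot 4056 = 32448$)
$R = - \frac{64599}{326}$ ($R = -198 - \frac{51}{326} = - \frac{64599}{326} \approx -198.16$)
$\sqrt{\left(70266 + X\right) + u} + R = \sqrt{\left(70266 - 104826\right) + 32448} - \frac{64599}{326} = \sqrt{-34560 + 32448} - \frac{64599}{326} = \sqrt{-2112} - \frac{64599}{326} = 8 i \sqrt{33} - \frac{64599}{326} = - \frac{64599}{326} + 8 i \sqrt{33}$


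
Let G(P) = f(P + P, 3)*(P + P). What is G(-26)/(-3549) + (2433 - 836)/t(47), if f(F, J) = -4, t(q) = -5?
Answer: -436061/1365 ≈ -319.46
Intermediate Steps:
G(P) = -8*P (G(P) = -4*(P + P) = -8*P)
G(-26)/(-3549) + (2433 - 836)/t(47) = -8*(-26)/(-3549) + (2433 - 836)/(-5) = 208*(-1/3549) + 1597*(-⅕) = -16/273 - 1597/5 = -436061/1365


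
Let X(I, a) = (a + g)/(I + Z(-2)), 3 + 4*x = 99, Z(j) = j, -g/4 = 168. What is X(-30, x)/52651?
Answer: 81/210604 ≈ 0.00038461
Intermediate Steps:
g = -672 (g = -4*168 = -672)
x = 24 (x = -3/4 + (1/4)*99 = -3/4 + 99/4 = 24)
X(I, a) = (-672 + a)/(-2 + I) (X(I, a) = (a - 672)/(I - 2) = (-672 + a)/(-2 + I))
X(-30, x)/52651 = ((-672 + 24)/(-2 - 30))/52651 = (-648/(-32))*(1/52651) = -1/32*(-648)*(1/52651) = (81/4)*(1/52651) = 81/210604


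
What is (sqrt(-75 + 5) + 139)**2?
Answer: (139 + I*sqrt(70))**2 ≈ 19251.0 + 2325.9*I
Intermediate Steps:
(sqrt(-75 + 5) + 139)**2 = (sqrt(-70) + 139)**2 = (I*sqrt(70) + 139)**2 = (139 + I*sqrt(70))**2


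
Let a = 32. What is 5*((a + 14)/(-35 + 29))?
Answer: -115/3 ≈ -38.333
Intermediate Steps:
5*((a + 14)/(-35 + 29)) = 5*((32 + 14)/(-35 + 29)) = 5*(46/(-6)) = 5*(46*(-1/6)) = 5*(-23/3) = -115/3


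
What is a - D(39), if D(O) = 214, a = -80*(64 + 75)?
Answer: -11334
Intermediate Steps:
a = -11120 (a = -80*139 = -11120)
a - D(39) = -11120 - 1*214 = -11120 - 214 = -11334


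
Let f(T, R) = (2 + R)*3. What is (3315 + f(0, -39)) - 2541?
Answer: 663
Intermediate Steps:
f(T, R) = 6 + 3*R
(3315 + f(0, -39)) - 2541 = (3315 + (6 + 3*(-39))) - 2541 = (3315 + (6 - 117)) - 2541 = (3315 - 111) - 2541 = 3204 - 2541 = 663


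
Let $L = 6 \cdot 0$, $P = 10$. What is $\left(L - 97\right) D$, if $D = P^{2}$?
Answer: $-9700$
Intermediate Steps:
$L = 0$
$D = 100$ ($D = 10^{2} = 100$)
$\left(L - 97\right) D = \left(0 - 97\right) 100 = \left(-97\right) 100 = -9700$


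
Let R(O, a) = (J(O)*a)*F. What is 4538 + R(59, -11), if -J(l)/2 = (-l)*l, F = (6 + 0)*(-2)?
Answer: 923522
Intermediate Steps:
F = -12 (F = 6*(-2) = -12)
J(l) = 2*l**2 (J(l) = -2*(-l)*l = -(-2)*l**2 = 2*l**2)
R(O, a) = -24*a*O**2 (R(O, a) = ((2*O**2)*a)*(-12) = (2*a*O**2)*(-12) = -24*a*O**2)
4538 + R(59, -11) = 4538 - 24*(-11)*59**2 = 4538 - 24*(-11)*3481 = 4538 + 918984 = 923522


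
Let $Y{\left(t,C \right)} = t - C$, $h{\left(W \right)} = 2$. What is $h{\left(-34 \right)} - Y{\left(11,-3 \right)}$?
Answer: $-12$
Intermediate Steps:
$h{\left(-34 \right)} - Y{\left(11,-3 \right)} = 2 - \left(11 - -3\right) = 2 - \left(11 + 3\right) = 2 - 14 = -12$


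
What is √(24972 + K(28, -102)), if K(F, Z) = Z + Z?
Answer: 24*√43 ≈ 157.38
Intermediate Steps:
K(F, Z) = 2*Z
√(24972 + K(28, -102)) = √(24972 + 2*(-102)) = √(24972 - 204) = √24768 = 24*√43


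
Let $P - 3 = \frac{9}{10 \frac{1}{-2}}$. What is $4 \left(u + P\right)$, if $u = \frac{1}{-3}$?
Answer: $\frac{52}{15} \approx 3.4667$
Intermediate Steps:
$u = - \frac{1}{3} \approx -0.33333$
$P = \frac{6}{5}$ ($P = 3 + \frac{9}{10 \frac{1}{-2}} = 3 + \frac{9}{10 \left(- \frac{1}{2}\right)} = 3 + \frac{9}{-5} = 3 + 9 \left(- \frac{1}{5}\right) = 3 - \frac{9}{5} = \frac{6}{5} \approx 1.2$)
$4 \left(u + P\right) = 4 \left(- \frac{1}{3} + \frac{6}{5}\right) = 4 \cdot \frac{13}{15} = \frac{52}{15}$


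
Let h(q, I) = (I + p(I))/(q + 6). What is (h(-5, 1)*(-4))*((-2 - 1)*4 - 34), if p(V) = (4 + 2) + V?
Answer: 1472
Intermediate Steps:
p(V) = 6 + V
h(q, I) = (6 + 2*I)/(6 + q) (h(q, I) = (I + (6 + I))/(q + 6) = (6 + 2*I)/(6 + q))
(h(-5, 1)*(-4))*((-2 - 1)*4 - 34) = ((2*(3 + 1)/(6 - 5))*(-4))*((-2 - 1)*4 - 34) = ((2*4/1)*(-4))*(-3*4 - 34) = ((2*1*4)*(-4))*(-12 - 34) = (8*(-4))*(-46) = -32*(-46) = 1472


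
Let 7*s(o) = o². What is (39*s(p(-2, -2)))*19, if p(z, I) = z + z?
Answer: 11856/7 ≈ 1693.7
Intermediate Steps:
p(z, I) = 2*z
s(o) = o²/7
(39*s(p(-2, -2)))*19 = (39*((2*(-2))²/7))*19 = (39*((⅐)*(-4)²))*19 = (39*((⅐)*16))*19 = (39*(16/7))*19 = (624/7)*19 = 11856/7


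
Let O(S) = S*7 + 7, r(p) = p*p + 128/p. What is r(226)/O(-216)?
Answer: -5771652/170065 ≈ -33.938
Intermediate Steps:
r(p) = p² + 128/p
O(S) = 7 + 7*S (O(S) = 7*S + 7 = 7 + 7*S)
r(226)/O(-216) = ((128 + 226³)/226)/(7 + 7*(-216)) = ((128 + 11543176)/226)/(7 - 1512) = ((1/226)*11543304)/(-1505) = (5771652/113)*(-1/1505) = -5771652/170065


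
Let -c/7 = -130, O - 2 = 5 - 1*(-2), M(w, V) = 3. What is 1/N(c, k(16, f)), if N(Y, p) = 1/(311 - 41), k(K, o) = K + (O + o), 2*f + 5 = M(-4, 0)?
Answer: 270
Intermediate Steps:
O = 9 (O = 2 + (5 - 1*(-2)) = 2 + (5 + 2) = 2 + 7 = 9)
f = -1 (f = -5/2 + (1/2)*3 = -5/2 + 3/2 = -1)
c = 910 (c = -7*(-130) = 910)
k(K, o) = 9 + K + o (k(K, o) = K + (9 + o) = 9 + K + o)
N(Y, p) = 1/270
1/N(c, k(16, f)) = 1/(1/270) = 270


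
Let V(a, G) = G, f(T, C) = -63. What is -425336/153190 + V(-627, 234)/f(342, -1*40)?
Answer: -3480146/536165 ≈ -6.4908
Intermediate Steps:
-425336/153190 + V(-627, 234)/f(342, -1*40) = -425336/153190 + 234/(-63) = -425336*1/153190 + 234*(-1/63) = -212668/76595 - 26/7 = -3480146/536165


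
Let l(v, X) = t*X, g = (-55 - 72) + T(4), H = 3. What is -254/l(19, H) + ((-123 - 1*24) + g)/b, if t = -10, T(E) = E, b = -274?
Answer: 19424/2055 ≈ 9.4521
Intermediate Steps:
g = -123 (g = (-55 - 72) + 4 = -127 + 4 = -123)
l(v, X) = -10*X
-254/l(19, H) + ((-123 - 1*24) + g)/b = -254/((-10*3)) + ((-123 - 1*24) - 123)/(-274) = -254/(-30) + ((-123 - 24) - 123)*(-1/274) = -254*(-1/30) + (-147 - 123)*(-1/274) = 127/15 - 270*(-1/274) = 127/15 + 135/137 = 19424/2055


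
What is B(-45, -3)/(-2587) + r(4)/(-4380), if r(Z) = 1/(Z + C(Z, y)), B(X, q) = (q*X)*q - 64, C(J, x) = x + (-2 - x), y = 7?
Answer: 4105853/22662120 ≈ 0.18118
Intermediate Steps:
C(J, x) = -2
B(X, q) = -64 + X*q**2 (B(X, q) = (X*q)*q - 64 = X*q**2 - 64 = -64 + X*q**2)
r(Z) = 1/(-2 + Z) (r(Z) = 1/(Z - 2) = 1/(-2 + Z))
B(-45, -3)/(-2587) + r(4)/(-4380) = (-64 - 45*(-3)**2)/(-2587) + 1/((-2 + 4)*(-4380)) = (-64 - 45*9)*(-1/2587) - 1/4380/2 = (-64 - 405)*(-1/2587) + (1/2)*(-1/4380) = -469*(-1/2587) - 1/8760 = 469/2587 - 1/8760 = 4105853/22662120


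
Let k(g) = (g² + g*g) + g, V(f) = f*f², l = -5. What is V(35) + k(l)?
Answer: 42920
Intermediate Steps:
V(f) = f³
k(g) = g + 2*g² (k(g) = (g² + g²) + g = 2*g² + g = g + 2*g²)
V(35) + k(l) = 35³ - 5*(1 + 2*(-5)) = 42875 - 5*(1 - 10) = 42875 - 5*(-9) = 42875 + 45 = 42920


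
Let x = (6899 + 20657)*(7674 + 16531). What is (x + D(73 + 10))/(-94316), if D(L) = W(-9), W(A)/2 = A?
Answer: -333496481/47158 ≈ -7071.9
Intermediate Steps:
W(A) = 2*A
x = 666992980 (x = 27556*24205 = 666992980)
D(L) = -18 (D(L) = 2*(-9) = -18)
(x + D(73 + 10))/(-94316) = (666992980 - 18)/(-94316) = 666992962*(-1/94316) = -333496481/47158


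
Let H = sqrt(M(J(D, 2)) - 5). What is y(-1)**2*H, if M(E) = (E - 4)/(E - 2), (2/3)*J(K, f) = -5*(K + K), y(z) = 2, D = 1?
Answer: 4*I*sqrt(1122)/17 ≈ 7.8815*I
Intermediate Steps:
J(K, f) = -15*K (J(K, f) = 3*(-5*(K + K))/2 = 3*(-10*K)/2 = -15*K)
M(E) = (-4 + E)/(-2 + E)
H = I*sqrt(1122)/17 (H = sqrt((-4 - 15*1)/(-2 - 15*1) - 5) = sqrt((-4 - 15)/(-2 - 15) - 5) = sqrt(-19/(-17) - 5) = sqrt(-1/17*(-19) - 5) = sqrt(19/17 - 5) = sqrt(-66/17) = I*sqrt(1122)/17 ≈ 1.9704*I)
y(-1)**2*H = 2**2*(I*sqrt(1122)/17) = 4*(I*sqrt(1122)/17) = 4*I*sqrt(1122)/17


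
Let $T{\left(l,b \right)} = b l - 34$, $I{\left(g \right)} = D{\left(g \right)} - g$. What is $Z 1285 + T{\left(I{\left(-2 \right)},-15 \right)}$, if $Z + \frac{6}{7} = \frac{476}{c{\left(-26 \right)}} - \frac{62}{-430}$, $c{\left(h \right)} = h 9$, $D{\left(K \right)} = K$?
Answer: $- \frac{125516245}{35217} \approx -3564.1$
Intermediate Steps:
$c{\left(h \right)} = 9 h$
$I{\left(g \right)} = 0$ ($I{\left(g \right)} = g - g = 0$)
$T{\left(l,b \right)} = -34 + b l$
$Z = - \frac{483731}{176085}$ ($Z = - \frac{6}{7} + \left(\frac{476}{9 \left(-26\right)} - \frac{62}{-430}\right) = - \frac{6}{7} + \left(\frac{476}{-234} - - \frac{31}{215}\right) = - \frac{6}{7} + \left(476 \left(- \frac{1}{234}\right) + \frac{31}{215}\right) = - \frac{6}{7} + \left(- \frac{238}{117} + \frac{31}{215}\right) = - \frac{6}{7} - \frac{47543}{25155} = - \frac{483731}{176085} \approx -2.7471$)
$Z 1285 + T{\left(I{\left(-2 \right)},-15 \right)} = \left(- \frac{483731}{176085}\right) 1285 - 34 = - \frac{124318867}{35217} + \left(-34 + 0\right) = - \frac{124318867}{35217} - 34 = - \frac{125516245}{35217}$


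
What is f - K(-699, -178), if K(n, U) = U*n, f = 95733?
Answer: -28689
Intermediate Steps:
f - K(-699, -178) = 95733 - (-178)*(-699) = 95733 - 1*124422 = 95733 - 124422 = -28689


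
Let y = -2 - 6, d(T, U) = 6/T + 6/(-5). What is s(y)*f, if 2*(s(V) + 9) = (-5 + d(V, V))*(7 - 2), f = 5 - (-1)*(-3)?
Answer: -211/4 ≈ -52.750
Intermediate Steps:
d(T, U) = -6/5 + 6/T (d(T, U) = 6/T + 6*(-1/5) = 6/T - 6/5 = -6/5 + 6/T)
y = -8
f = 2 (f = 5 - 1*3 = 5 - 3 = 2)
s(V) = -49/2 + 15/V (s(V) = -9 + ((-5 + (-6/5 + 6/V))*(7 - 2))/2 = -9 + ((-31/5 + 6/V)*5)/2 = -9 + (-31 + 30/V)/2 = -9 + (-31/2 + 15/V) = -49/2 + 15/V)
s(y)*f = (-49/2 + 15/(-8))*2 = (-49/2 + 15*(-1/8))*2 = (-49/2 - 15/8)*2 = -211/8*2 = -211/4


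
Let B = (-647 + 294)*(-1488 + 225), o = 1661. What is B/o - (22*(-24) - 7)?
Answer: 1334474/1661 ≈ 803.42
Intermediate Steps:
B = 445839 (B = -353*(-1263) = 445839)
B/o - (22*(-24) - 7) = 445839/1661 - (22*(-24) - 7) = 445839*(1/1661) - (-528 - 7) = 445839/1661 - 1*(-535) = 445839/1661 + 535 = 1334474/1661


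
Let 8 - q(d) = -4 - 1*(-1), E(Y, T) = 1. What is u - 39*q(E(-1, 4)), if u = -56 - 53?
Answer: -538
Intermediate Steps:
q(d) = 11 (q(d) = 8 - (-4 - 1*(-1)) = 8 - (-4 + 1) = 8 - 1*(-3) = 8 + 3 = 11)
u = -109
u - 39*q(E(-1, 4)) = -109 - 39*11 = -109 - 429 = -538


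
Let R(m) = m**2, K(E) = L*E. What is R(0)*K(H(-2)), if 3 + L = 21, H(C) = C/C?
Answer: 0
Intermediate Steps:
H(C) = 1
L = 18 (L = -3 + 21 = 18)
K(E) = 18*E
R(0)*K(H(-2)) = 0**2*(18*1) = 0*18 = 0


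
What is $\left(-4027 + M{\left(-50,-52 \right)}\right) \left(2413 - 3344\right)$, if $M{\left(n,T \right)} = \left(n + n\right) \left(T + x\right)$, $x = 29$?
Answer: $1607837$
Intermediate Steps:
$M{\left(n,T \right)} = 2 n \left(29 + T\right)$ ($M{\left(n,T \right)} = \left(n + n\right) \left(T + 29\right) = 2 n \left(29 + T\right)$)
$\left(-4027 + M{\left(-50,-52 \right)}\right) \left(2413 - 3344\right) = \left(-4027 + 2 \left(-50\right) \left(29 - 52\right)\right) \left(2413 - 3344\right) = \left(-4027 + 2 \left(-50\right) \left(-23\right)\right) \left(-931\right) = \left(-4027 + 2300\right) \left(-931\right) = \left(-1727\right) \left(-931\right) = 1607837$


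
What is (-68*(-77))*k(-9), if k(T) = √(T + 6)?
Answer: 5236*I*√3 ≈ 9069.0*I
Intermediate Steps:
k(T) = √(6 + T)
(-68*(-77))*k(-9) = (-68*(-77))*√(6 - 9) = 5236*√(-3) = 5236*(I*√3) = 5236*I*√3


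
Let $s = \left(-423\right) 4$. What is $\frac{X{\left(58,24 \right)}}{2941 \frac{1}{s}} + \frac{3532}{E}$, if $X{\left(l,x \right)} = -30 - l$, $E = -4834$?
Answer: $\frac{354687826}{7108397} \approx 49.897$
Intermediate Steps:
$s = -1692$
$\frac{X{\left(58,24 \right)}}{2941 \frac{1}{s}} + \frac{3532}{E} = \frac{-30 - 58}{2941 \frac{1}{-1692}} + \frac{3532}{-4834} = \frac{-30 - 58}{2941 \left(- \frac{1}{1692}\right)} + 3532 \left(- \frac{1}{4834}\right) = - \frac{88}{- \frac{2941}{1692}} - \frac{1766}{2417} = \left(-88\right) \left(- \frac{1692}{2941}\right) - \frac{1766}{2417} = \frac{148896}{2941} - \frac{1766}{2417} = \frac{354687826}{7108397}$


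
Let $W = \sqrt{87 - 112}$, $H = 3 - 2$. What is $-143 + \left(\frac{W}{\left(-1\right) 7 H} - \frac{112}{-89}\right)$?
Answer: $- \frac{12615}{89} - \frac{5 i}{7} \approx -141.74 - 0.71429 i$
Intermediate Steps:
$H = 1$ ($H = 3 - 2 = 1$)
$W = 5 i$ ($W = \sqrt{-25} = 5 i \approx 5.0 i$)
$-143 + \left(\frac{W}{\left(-1\right) 7 H} - \frac{112}{-89}\right) = -143 + \left(\frac{5 i}{\left(-1\right) 7 \cdot 1} - \frac{112}{-89}\right) = -143 + \left(\frac{5 i}{\left(-7\right) 1} - - \frac{112}{89}\right) = -143 + \left(\frac{5 i}{-7} + \frac{112}{89}\right) = -143 + \left(5 i \left(- \frac{1}{7}\right) + \frac{112}{89}\right) = -143 + \left(- \frac{5 i}{7} + \frac{112}{89}\right) = -143 + \left(\frac{112}{89} - \frac{5 i}{7}\right) = - \frac{12615}{89} - \frac{5 i}{7}$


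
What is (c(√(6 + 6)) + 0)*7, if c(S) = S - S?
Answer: 0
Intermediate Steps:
c(S) = 0
(c(√(6 + 6)) + 0)*7 = (0 + 0)*7 = 0*7 = 0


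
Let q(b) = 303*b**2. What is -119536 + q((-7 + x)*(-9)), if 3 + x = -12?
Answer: 11759276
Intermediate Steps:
x = -15 (x = -3 - 12 = -15)
-119536 + q((-7 + x)*(-9)) = -119536 + 303*((-7 - 15)*(-9))**2 = -119536 + 303*(-22*(-9))**2 = -119536 + 303*198**2 = -119536 + 303*39204 = -119536 + 11878812 = 11759276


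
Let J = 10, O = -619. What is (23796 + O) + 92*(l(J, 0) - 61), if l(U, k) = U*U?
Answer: 26765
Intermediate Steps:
l(U, k) = U**2
(23796 + O) + 92*(l(J, 0) - 61) = (23796 - 619) + 92*(10**2 - 61) = 23177 + 92*(100 - 61) = 23177 + 92*39 = 23177 + 3588 = 26765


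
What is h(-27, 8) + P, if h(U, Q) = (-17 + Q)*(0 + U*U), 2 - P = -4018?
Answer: -2541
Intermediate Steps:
P = 4020 (P = 2 - 1*(-4018) = 2 + 4018 = 4020)
h(U, Q) = U²*(-17 + Q) (h(U, Q) = (-17 + Q)*(0 + U²) = (-17 + Q)*U² = U²*(-17 + Q))
h(-27, 8) + P = (-27)²*(-17 + 8) + 4020 = 729*(-9) + 4020 = -6561 + 4020 = -2541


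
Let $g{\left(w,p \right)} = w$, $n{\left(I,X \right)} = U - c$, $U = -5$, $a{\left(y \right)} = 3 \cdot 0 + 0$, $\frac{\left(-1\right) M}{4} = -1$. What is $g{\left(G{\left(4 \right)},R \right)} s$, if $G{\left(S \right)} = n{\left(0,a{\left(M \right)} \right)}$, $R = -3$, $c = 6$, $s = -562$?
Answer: $6182$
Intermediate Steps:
$M = 4$ ($M = \left(-4\right) \left(-1\right) = 4$)
$a{\left(y \right)} = 0$ ($a{\left(y \right)} = 0 + 0 = 0$)
$n{\left(I,X \right)} = -11$ ($n{\left(I,X \right)} = -5 - 6 = -11$)
$G{\left(S \right)} = -11$
$g{\left(G{\left(4 \right)},R \right)} s = \left(-11\right) \left(-562\right) = 6182$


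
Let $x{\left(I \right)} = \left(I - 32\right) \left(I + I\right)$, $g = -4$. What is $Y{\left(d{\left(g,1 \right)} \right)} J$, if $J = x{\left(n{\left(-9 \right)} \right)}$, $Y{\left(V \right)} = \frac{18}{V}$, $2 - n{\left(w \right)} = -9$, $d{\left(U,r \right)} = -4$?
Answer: $2079$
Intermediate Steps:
$n{\left(w \right)} = 11$ ($n{\left(w \right)} = 2 - -9 = 2 + 9 = 11$)
$x{\left(I \right)} = 2 I \left(-32 + I\right)$ ($x{\left(I \right)} = \left(-32 + I\right) 2 I = 2 I \left(-32 + I\right)$)
$J = -462$ ($J = 2 \cdot 11 \left(-32 + 11\right) = 2 \cdot 11 \left(-21\right) = -462$)
$Y{\left(d{\left(g,1 \right)} \right)} J = \frac{18}{-4} \left(-462\right) = 18 \left(- \frac{1}{4}\right) \left(-462\right) = \left(- \frac{9}{2}\right) \left(-462\right) = 2079$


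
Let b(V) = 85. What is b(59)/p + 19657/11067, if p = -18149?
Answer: 355814198/200854983 ≈ 1.7715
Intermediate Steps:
b(59)/p + 19657/11067 = 85/(-18149) + 19657/11067 = 85*(-1/18149) + 19657*(1/11067) = -85/18149 + 19657/11067 = 355814198/200854983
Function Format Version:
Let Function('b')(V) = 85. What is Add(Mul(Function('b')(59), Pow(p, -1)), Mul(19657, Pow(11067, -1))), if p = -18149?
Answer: Rational(355814198, 200854983) ≈ 1.7715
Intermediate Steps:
Add(Mul(Function('b')(59), Pow(p, -1)), Mul(19657, Pow(11067, -1))) = Add(Mul(85, Pow(-18149, -1)), Mul(19657, Pow(11067, -1))) = Add(Mul(85, Rational(-1, 18149)), Mul(19657, Rational(1, 11067))) = Add(Rational(-85, 18149), Rational(19657, 11067)) = Rational(355814198, 200854983)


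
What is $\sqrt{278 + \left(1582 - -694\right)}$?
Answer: $\sqrt{2554} \approx 50.537$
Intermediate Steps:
$\sqrt{278 + \left(1582 - -694\right)} = \sqrt{278 + \left(1582 + 694\right)} = \sqrt{278 + 2276} = \sqrt{2554}$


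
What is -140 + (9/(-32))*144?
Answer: -361/2 ≈ -180.50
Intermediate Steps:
-140 + (9/(-32))*144 = -140 + (9*(-1/32))*144 = -140 - 9/32*144 = -140 - 81/2 = -361/2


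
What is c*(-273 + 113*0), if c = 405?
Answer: -110565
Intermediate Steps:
c*(-273 + 113*0) = 405*(-273 + 113*0) = 405*(-273 + 0) = 405*(-273) = -110565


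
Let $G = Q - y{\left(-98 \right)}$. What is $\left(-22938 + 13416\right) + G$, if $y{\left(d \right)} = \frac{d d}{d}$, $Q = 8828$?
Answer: $-596$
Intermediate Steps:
$y{\left(d \right)} = d$ ($y{\left(d \right)} = \frac{d^{2}}{d} = d$)
$G = 8926$ ($G = 8828 - -98 = 8828 + 98 = 8926$)
$\left(-22938 + 13416\right) + G = \left(-22938 + 13416\right) + 8926 = -9522 + 8926 = -596$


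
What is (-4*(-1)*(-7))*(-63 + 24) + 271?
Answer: 1363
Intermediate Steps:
(-4*(-1)*(-7))*(-63 + 24) + 271 = (4*(-7))*(-39) + 271 = -28*(-39) + 271 = 1092 + 271 = 1363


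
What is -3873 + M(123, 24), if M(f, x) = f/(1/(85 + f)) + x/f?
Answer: 890159/41 ≈ 21711.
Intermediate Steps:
M(f, x) = f*(85 + f) + x/f
-3873 + M(123, 24) = -3873 + (24 + 123**2*(85 + 123))/123 = -3873 + (24 + 15129*208)/123 = -3873 + (24 + 3146832)/123 = -3873 + (1/123)*3146856 = -3873 + 1048952/41 = 890159/41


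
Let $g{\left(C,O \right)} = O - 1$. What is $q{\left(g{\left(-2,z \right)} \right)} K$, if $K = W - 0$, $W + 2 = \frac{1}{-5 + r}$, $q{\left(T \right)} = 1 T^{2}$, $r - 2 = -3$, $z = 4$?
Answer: $- \frac{39}{2} \approx -19.5$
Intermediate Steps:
$g{\left(C,O \right)} = -1 + O$
$r = -1$ ($r = 2 - 3 = -1$)
$q{\left(T \right)} = T^{2}$
$W = - \frac{13}{6}$ ($W = -2 + \frac{1}{-5 - 1} = -2 + \frac{1}{-6} = -2 - \frac{1}{6} = - \frac{13}{6} \approx -2.1667$)
$K = - \frac{13}{6}$ ($K = - \frac{13}{6} - 0 = - \frac{13}{6} + 0 = - \frac{13}{6} \approx -2.1667$)
$q{\left(g{\left(-2,z \right)} \right)} K = \left(-1 + 4\right)^{2} \left(- \frac{13}{6}\right) = 3^{2} \left(- \frac{13}{6}\right) = 9 \left(- \frac{13}{6}\right) = - \frac{39}{2}$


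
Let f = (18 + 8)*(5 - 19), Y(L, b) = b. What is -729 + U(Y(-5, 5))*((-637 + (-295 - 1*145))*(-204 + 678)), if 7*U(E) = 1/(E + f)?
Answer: -3681/7 ≈ -525.86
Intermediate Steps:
f = -364 (f = 26*(-14) = -364)
U(E) = 1/(7*(-364 + E)) (U(E) = 1/(7*(E - 364)) = 1/(7*(-364 + E)))
-729 + U(Y(-5, 5))*((-637 + (-295 - 1*145))*(-204 + 678)) = -729 + (1/(7*(-364 + 5)))*((-637 + (-295 - 1*145))*(-204 + 678)) = -729 + ((⅐)/(-359))*((-637 + (-295 - 145))*474) = -729 + ((⅐)*(-1/359))*((-637 - 440)*474) = -729 - (-3)*474/7 = -729 - 1/2513*(-510498) = -729 + 1422/7 = -3681/7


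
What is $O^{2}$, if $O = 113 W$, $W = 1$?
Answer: $12769$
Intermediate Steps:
$O = 113$ ($O = 113 \cdot 1 = 113$)
$O^{2} = 113^{2} = 12769$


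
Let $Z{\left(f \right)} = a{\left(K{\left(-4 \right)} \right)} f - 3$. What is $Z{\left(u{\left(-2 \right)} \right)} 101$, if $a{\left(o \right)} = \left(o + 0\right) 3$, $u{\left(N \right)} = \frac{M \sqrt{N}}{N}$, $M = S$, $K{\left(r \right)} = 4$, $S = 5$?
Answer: $-303 - 3030 i \sqrt{2} \approx -303.0 - 4285.1 i$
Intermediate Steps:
$M = 5$
$u{\left(N \right)} = \frac{5}{\sqrt{N}}$ ($u{\left(N \right)} = \frac{5 \sqrt{N}}{N} = \frac{5}{\sqrt{N}}$)
$a{\left(o \right)} = 3 o$ ($a{\left(o \right)} = o 3 = 3 o$)
$Z{\left(f \right)} = -3 + 12 f$ ($Z{\left(f \right)} = 3 \cdot 4 f - 3 = 12 f - 3 = -3 + 12 f$)
$Z{\left(u{\left(-2 \right)} \right)} 101 = \left(-3 + 12 \frac{5}{i \sqrt{2}}\right) 101 = \left(-3 + 12 \cdot 5 \left(- \frac{i \sqrt{2}}{2}\right)\right) 101 = \left(-3 + 12 \left(- \frac{5 i \sqrt{2}}{2}\right)\right) 101 = \left(-3 - 30 i \sqrt{2}\right) 101 = -303 - 3030 i \sqrt{2}$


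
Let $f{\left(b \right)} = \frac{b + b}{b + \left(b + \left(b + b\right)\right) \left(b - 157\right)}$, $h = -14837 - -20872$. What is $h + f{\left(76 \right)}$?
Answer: $\frac{730234}{121} \approx 6035.0$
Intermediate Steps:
$h = 6035$ ($h = -14837 + 20872 = 6035$)
$f{\left(b \right)} = \frac{2 b}{b + 3 b \left(-157 + b\right)}$ ($f{\left(b \right)} = \frac{2 b}{b + \left(b + 2 b\right) \left(-157 + b\right)} = \frac{2 b}{b + 3 b \left(-157 + b\right)}$)
$h + f{\left(76 \right)} = 6035 + \frac{2}{-470 + 3 \cdot 76} = 6035 + \frac{2}{-470 + 228} = 6035 + \frac{2}{-242} = 6035 + 2 \left(- \frac{1}{242}\right) = 6035 - \frac{1}{121} = \frac{730234}{121}$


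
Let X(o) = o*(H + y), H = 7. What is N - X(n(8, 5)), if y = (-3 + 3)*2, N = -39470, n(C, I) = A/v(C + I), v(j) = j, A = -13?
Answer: -39463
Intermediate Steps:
n(C, I) = -13/(C + I)
y = 0 (y = 0*2 = 0)
X(o) = 7*o (X(o) = o*(7 + 0) = o*7 = 7*o)
N - X(n(8, 5)) = -39470 - 7*(-13/(8 + 5)) = -39470 - 7*(-13/13) = -39470 - 7*(-13*1/13) = -39470 - 7*(-1) = -39470 - 1*(-7) = -39470 + 7 = -39463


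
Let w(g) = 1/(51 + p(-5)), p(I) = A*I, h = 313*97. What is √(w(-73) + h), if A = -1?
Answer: 3*√2644782/28 ≈ 174.24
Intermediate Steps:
h = 30361
p(I) = -I
w(g) = 1/56 (w(g) = 1/(51 - 1*(-5)) = 1/(51 + 5) = 1/56)
√(w(-73) + h) = √(1/56 + 30361) = √(1700217/56) = 3*√2644782/28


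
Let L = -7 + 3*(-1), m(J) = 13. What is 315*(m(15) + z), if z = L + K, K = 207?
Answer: 66150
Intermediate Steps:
L = -10 (L = -7 - 3 = -10)
z = 197 (z = -10 + 207 = 197)
315*(m(15) + z) = 315*(13 + 197) = 315*210 = 66150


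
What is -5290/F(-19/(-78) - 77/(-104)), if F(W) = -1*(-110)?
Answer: -529/11 ≈ -48.091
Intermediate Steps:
F(W) = 110
-5290/F(-19/(-78) - 77/(-104)) = -5290/110 = -5290*1/110 = -529/11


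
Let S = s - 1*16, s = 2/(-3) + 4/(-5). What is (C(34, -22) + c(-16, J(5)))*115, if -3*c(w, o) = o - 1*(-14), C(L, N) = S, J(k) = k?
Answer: -2737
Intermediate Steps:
s = -22/15 (s = 2*(-1/3) + 4*(-1/5) = -2/3 - 4/5 = -22/15 ≈ -1.4667)
S = -262/15 (S = -22/15 - 1*16 = -22/15 - 16 = -262/15 ≈ -17.467)
C(L, N) = -262/15
c(w, o) = -14/3 - o/3 (c(w, o) = -(o - 1*(-14))/3 = -(o + 14)/3 = -(14 + o)/3 = -14/3 - o/3)
(C(34, -22) + c(-16, J(5)))*115 = (-262/15 + (-14/3 - 1/3*5))*115 = (-262/15 + (-14/3 - 5/3))*115 = (-262/15 - 19/3)*115 = -119/5*115 = -2737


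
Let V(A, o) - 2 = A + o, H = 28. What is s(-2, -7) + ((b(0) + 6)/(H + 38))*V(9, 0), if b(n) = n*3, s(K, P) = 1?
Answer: 2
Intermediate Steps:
b(n) = 3*n
V(A, o) = 2 + A + o (V(A, o) = 2 + (A + o) = 2 + A + o)
s(-2, -7) + ((b(0) + 6)/(H + 38))*V(9, 0) = 1 + ((3*0 + 6)/(28 + 38))*(2 + 9 + 0) = 1 + ((0 + 6)/66)*11 = 1 + (6*(1/66))*11 = 1 + (1/11)*11 = 1 + 1 = 2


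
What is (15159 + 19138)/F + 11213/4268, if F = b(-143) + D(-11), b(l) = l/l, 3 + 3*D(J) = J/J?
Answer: 439150001/4268 ≈ 1.0289e+5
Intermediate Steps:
D(J) = -⅔ (D(J) = -1 + (J/J)/3 = -1 + (⅓)*1 = -1 + ⅓ = -⅔)
b(l) = 1
F = ⅓ (F = 1 - ⅔ = ⅓ ≈ 0.33333)
(15159 + 19138)/F + 11213/4268 = (15159 + 19138)/(⅓) + 11213/4268 = 34297*3 + 11213*(1/4268) = 102891 + 11213/4268 = 439150001/4268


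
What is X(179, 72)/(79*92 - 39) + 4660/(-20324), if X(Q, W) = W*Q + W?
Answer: 57427975/36730549 ≈ 1.5635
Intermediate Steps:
X(Q, W) = W + Q*W (X(Q, W) = Q*W + W = W + Q*W)
X(179, 72)/(79*92 - 39) + 4660/(-20324) = (72*(1 + 179))/(79*92 - 39) + 4660/(-20324) = (72*180)/(7268 - 39) + 4660*(-1/20324) = 12960/7229 - 1165/5081 = 57427975/36730549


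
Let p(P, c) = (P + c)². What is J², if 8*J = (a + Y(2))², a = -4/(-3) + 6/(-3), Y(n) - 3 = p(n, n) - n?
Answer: 5764801/5184 ≈ 1112.0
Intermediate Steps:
Y(n) = 3 - n + 4*n² (Y(n) = 3 + ((n + n)² - n) = 3 + ((2*n)² - n) = 3 + (4*n² - n) = 3 + (-n + 4*n²) = 3 - n + 4*n²)
a = -⅔ (a = -4*(-⅓) + 6*(-⅓) = 4/3 - 2 = -⅔ ≈ -0.66667)
J = 2401/72 (J = (-⅔ + (3 - 1*2 + 4*2²))²/8 = (-⅔ + (3 - 2 + 4*4))²/8 = (-⅔ + (3 - 2 + 16))²/8 = (-⅔ + 17)²/8 = (49/3)²/8 = (⅛)*(2401/9) = 2401/72 ≈ 33.347)
J² = (2401/72)² = 5764801/5184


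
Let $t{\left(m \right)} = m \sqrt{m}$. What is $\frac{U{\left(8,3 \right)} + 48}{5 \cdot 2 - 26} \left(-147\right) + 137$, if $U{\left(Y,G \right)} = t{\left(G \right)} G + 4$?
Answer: $\frac{2459}{4} + \frac{1323 \sqrt{3}}{16} \approx 757.97$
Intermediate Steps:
$t{\left(m \right)} = m^{\frac{3}{2}}$
$U{\left(Y,G \right)} = 4 + G^{\frac{5}{2}}$ ($U{\left(Y,G \right)} = G^{\frac{3}{2}} G + 4 = G^{\frac{5}{2}} + 4 = 4 + G^{\frac{5}{2}}$)
$\frac{U{\left(8,3 \right)} + 48}{5 \cdot 2 - 26} \left(-147\right) + 137 = \frac{\left(4 + 3^{\frac{5}{2}}\right) + 48}{5 \cdot 2 - 26} \left(-147\right) + 137 = \frac{\left(4 + 9 \sqrt{3}\right) + 48}{10 - 26} \left(-147\right) + 137 = \frac{52 + 9 \sqrt{3}}{-16} \left(-147\right) + 137 = \left(52 + 9 \sqrt{3}\right) \left(- \frac{1}{16}\right) \left(-147\right) + 137 = \left(- \frac{13}{4} - \frac{9 \sqrt{3}}{16}\right) \left(-147\right) + 137 = \left(\frac{1911}{4} + \frac{1323 \sqrt{3}}{16}\right) + 137 = \frac{2459}{4} + \frac{1323 \sqrt{3}}{16}$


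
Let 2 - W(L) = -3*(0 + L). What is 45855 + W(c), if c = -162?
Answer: 45371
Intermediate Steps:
W(L) = 2 + 3*L (W(L) = 2 - (-3)*(0 + L) = 2 - (-3)*L = 2 + 3*L)
45855 + W(c) = 45855 + (2 + 3*(-162)) = 45855 + (2 - 486) = 45855 - 484 = 45371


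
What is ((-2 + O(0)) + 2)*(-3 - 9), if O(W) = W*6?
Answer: 0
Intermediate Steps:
O(W) = 6*W
((-2 + O(0)) + 2)*(-3 - 9) = ((-2 + 6*0) + 2)*(-3 - 9) = ((-2 + 0) + 2)*(-12) = (-2 + 2)*(-12) = 0*(-12) = 0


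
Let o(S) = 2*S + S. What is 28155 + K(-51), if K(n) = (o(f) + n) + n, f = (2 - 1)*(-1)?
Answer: 28050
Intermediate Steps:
f = -1 (f = 1*(-1) = -1)
o(S) = 3*S
K(n) = -3 + 2*n (K(n) = (3*(-1) + n) + n = (-3 + n) + n = -3 + 2*n)
28155 + K(-51) = 28155 + (-3 + 2*(-51)) = 28155 + (-3 - 102) = 28155 - 105 = 28050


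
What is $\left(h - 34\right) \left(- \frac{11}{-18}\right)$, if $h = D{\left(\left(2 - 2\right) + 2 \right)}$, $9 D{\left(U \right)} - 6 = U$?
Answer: $- \frac{1639}{81} \approx -20.235$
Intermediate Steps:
$D{\left(U \right)} = \frac{2}{3} + \frac{U}{9}$
$h = \frac{8}{9}$ ($h = \frac{2}{3} + \frac{\left(2 - 2\right) + 2}{9} = \frac{2}{3} + \frac{0 + 2}{9} = \frac{2}{3} + \frac{1}{9} \cdot 2 = \frac{2}{3} + \frac{2}{9} = \frac{8}{9} \approx 0.88889$)
$\left(h - 34\right) \left(- \frac{11}{-18}\right) = \left(\frac{8}{9} - 34\right) \left(- \frac{11}{-18}\right) = - \frac{298 \left(\left(-11\right) \left(- \frac{1}{18}\right)\right)}{9} = \left(- \frac{298}{9}\right) \frac{11}{18} = - \frac{1639}{81}$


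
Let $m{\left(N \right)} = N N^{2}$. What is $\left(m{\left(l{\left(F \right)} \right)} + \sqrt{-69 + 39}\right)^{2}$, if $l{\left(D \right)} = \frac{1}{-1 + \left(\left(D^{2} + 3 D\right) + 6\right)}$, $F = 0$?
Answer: $- \frac{468749}{15625} + \frac{2 i \sqrt{30}}{125} \approx -30.0 + 0.087636 i$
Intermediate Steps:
$l{\left(D \right)} = \frac{1}{5 + D^{2} + 3 D}$ ($l{\left(D \right)} = \frac{1}{-1 + \left(6 + D^{2} + 3 D\right)} = \frac{1}{5 + D^{2} + 3 D}$)
$m{\left(N \right)} = N^{3}$
$\left(m{\left(l{\left(F \right)} \right)} + \sqrt{-69 + 39}\right)^{2} = \left(\left(\frac{1}{5 + 0^{2} + 3 \cdot 0}\right)^{3} + \sqrt{-69 + 39}\right)^{2} = \left(\left(\frac{1}{5 + 0 + 0}\right)^{3} + \sqrt{-30}\right)^{2} = \left(\left(\frac{1}{5}\right)^{3} + i \sqrt{30}\right)^{2} = \left(\frac{1}{125} + i \sqrt{30}\right)^{2}$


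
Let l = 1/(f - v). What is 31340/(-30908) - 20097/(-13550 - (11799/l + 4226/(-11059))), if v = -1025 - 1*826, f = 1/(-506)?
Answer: -478392912767689/472226886231823 ≈ -1.0131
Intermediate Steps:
f = -1/506 ≈ -0.0019763
v = -1851 (v = -1025 - 826 = -1851)
l = 506/936605 (l = 1/(-1/506 - 1*(-1851)) = 1/(-1/506 + 1851) = 1/(936605/506) = 506/936605 ≈ 0.00054025)
31340/(-30908) - 20097/(-13550 - (11799/l + 4226/(-11059))) = 31340/(-30908) - 20097/(-13550 - (11799/(506/936605) + 4226/(-11059))) = 31340*(-1/30908) - 20097/(-13550 - (11799*(936605/506) + 4226*(-1/11059))) = -7835/7727 - 20097/(-13550 - (480478365/22 - 4226/11059)) = -7835/7727 - 20097/(-13550 - 1*5313610145563/243298) = -7835/7727 - 20097/(-13550 - 5313610145563/243298) = -7835/7727 - 20097/(-5316906833463/243298) = -7835/7727 - 20097*(-243298/5316906833463) = -7835/7727 + 56201838/61113871649 = -478392912767689/472226886231823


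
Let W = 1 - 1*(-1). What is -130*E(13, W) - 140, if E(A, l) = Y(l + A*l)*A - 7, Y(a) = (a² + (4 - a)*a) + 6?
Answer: -198650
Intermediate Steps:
W = 2 (W = 1 + 1 = 2)
Y(a) = 6 + a² + a*(4 - a) (Y(a) = (a² + a*(4 - a)) + 6 = 6 + a² + a*(4 - a))
E(A, l) = -7 + A*(6 + 4*l + 4*A*l) (E(A, l) = (6 + 4*(l + A*l))*A - 7 = (6 + (4*l + 4*A*l))*A - 7 = (6 + 4*l + 4*A*l)*A - 7 = A*(6 + 4*l + 4*A*l) - 7 = -7 + A*(6 + 4*l + 4*A*l))
-130*E(13, W) - 140 = -130*(-7 + 2*13*(3 + 2*2*(1 + 13))) - 140 = -130*(-7 + 2*13*(3 + 2*2*14)) - 140 = -130*(-7 + 2*13*(3 + 56)) - 140 = -130*(-7 + 2*13*59) - 140 = -130*(-7 + 1534) - 140 = -130*1527 - 140 = -198510 - 140 = -198650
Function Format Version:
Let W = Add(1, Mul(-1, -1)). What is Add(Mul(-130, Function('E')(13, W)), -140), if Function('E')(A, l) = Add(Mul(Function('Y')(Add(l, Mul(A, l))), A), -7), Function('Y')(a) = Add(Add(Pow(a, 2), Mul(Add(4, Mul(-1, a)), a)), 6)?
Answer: -198650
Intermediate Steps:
W = 2 (W = Add(1, 1) = 2)
Function('Y')(a) = Add(6, Pow(a, 2), Mul(a, Add(4, Mul(-1, a)))) (Function('Y')(a) = Add(Add(Pow(a, 2), Mul(a, Add(4, Mul(-1, a)))), 6) = Add(6, Pow(a, 2), Mul(a, Add(4, Mul(-1, a)))))
Function('E')(A, l) = Add(-7, Mul(A, Add(6, Mul(4, l), Mul(4, A, l)))) (Function('E')(A, l) = Add(Mul(Add(6, Mul(4, Add(l, Mul(A, l)))), A), -7) = Add(Mul(Add(6, Add(Mul(4, l), Mul(4, A, l))), A), -7) = Add(Mul(Add(6, Mul(4, l), Mul(4, A, l)), A), -7) = Add(Mul(A, Add(6, Mul(4, l), Mul(4, A, l))), -7) = Add(-7, Mul(A, Add(6, Mul(4, l), Mul(4, A, l)))))
Add(Mul(-130, Function('E')(13, W)), -140) = Add(Mul(-130, Add(-7, Mul(2, 13, Add(3, Mul(2, 2, Add(1, 13)))))), -140) = Add(Mul(-130, Add(-7, Mul(2, 13, Add(3, Mul(2, 2, 14))))), -140) = Add(Mul(-130, Add(-7, Mul(2, 13, Add(3, 56)))), -140) = Add(Mul(-130, Add(-7, Mul(2, 13, 59))), -140) = Add(Mul(-130, Add(-7, 1534)), -140) = Add(Mul(-130, 1527), -140) = Add(-198510, -140) = -198650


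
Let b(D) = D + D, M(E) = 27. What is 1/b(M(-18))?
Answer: 1/54 ≈ 0.018519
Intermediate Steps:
b(D) = 2*D
1/b(M(-18)) = 1/(2*27) = 1/54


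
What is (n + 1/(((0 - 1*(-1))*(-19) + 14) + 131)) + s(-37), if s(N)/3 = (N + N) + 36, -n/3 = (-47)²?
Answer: -849365/126 ≈ -6741.0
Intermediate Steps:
n = -6627 (n = -3*(-47)² = -3*2209 = -6627)
s(N) = 108 + 6*N (s(N) = 3*((N + N) + 36) = 3*(2*N + 36) = 3*(36 + 2*N) = 108 + 6*N)
(n + 1/(((0 - 1*(-1))*(-19) + 14) + 131)) + s(-37) = (-6627 + 1/(((0 - 1*(-1))*(-19) + 14) + 131)) + (108 + 6*(-37)) = (-6627 + 1/(((0 + 1)*(-19) + 14) + 131)) + (108 - 222) = (-6627 + 1/((1*(-19) + 14) + 131)) - 114 = (-6627 + 1/((-19 + 14) + 131)) - 114 = (-6627 + 1/(-5 + 131)) - 114 = (-6627 + 1/126) - 114 = -835001/126 - 114 = -849365/126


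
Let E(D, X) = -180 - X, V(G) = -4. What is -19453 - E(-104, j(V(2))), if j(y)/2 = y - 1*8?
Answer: -19297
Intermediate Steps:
j(y) = -16 + 2*y (j(y) = 2*(y - 1*8) = 2*(y - 8) = 2*(-8 + y) = -16 + 2*y)
-19453 - E(-104, j(V(2))) = -19453 - (-180 - (-16 + 2*(-4))) = -19453 - (-180 - (-16 - 8)) = -19453 - (-180 - 1*(-24)) = -19453 - (-180 + 24) = -19453 - 1*(-156) = -19453 + 156 = -19297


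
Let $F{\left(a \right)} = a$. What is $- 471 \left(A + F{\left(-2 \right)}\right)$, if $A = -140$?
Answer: $66882$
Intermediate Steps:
$- 471 \left(A + F{\left(-2 \right)}\right) = - 471 \left(-140 - 2\right) = \left(-471\right) \left(-142\right) = 66882$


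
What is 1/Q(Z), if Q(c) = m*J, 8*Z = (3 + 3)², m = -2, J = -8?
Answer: 1/16 ≈ 0.062500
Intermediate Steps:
Z = 9/2 (Z = (3 + 3)²/8 = (⅛)*6² = (⅛)*36 = 9/2 ≈ 4.5000)
Q(c) = 16 (Q(c) = -2*(-8) = 16)
1/Q(Z) = 1/16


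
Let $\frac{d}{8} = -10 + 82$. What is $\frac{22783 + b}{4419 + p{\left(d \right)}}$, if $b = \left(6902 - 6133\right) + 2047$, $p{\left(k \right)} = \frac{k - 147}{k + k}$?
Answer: $\frac{9830016}{1697039} \approx 5.7924$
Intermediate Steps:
$d = 576$ ($d = 8 \left(-10 + 82\right) = 8 \cdot 72 = 576$)
$p{\left(k \right)} = \frac{-147 + k}{2 k}$
$b = 2816$ ($b = 769 + 2047 = 2816$)
$\frac{22783 + b}{4419 + p{\left(d \right)}} = \frac{22783 + 2816}{4419 + \frac{-147 + 576}{2 \cdot 576}} = \frac{25599}{4419 + \frac{1}{2} \cdot \frac{1}{576} \cdot 429} = \frac{25599}{4419 + \frac{143}{384}} = \frac{25599}{\frac{1697039}{384}} = 25599 \cdot \frac{384}{1697039} = \frac{9830016}{1697039}$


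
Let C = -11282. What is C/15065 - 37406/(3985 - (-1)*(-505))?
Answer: -12055655/1048524 ≈ -11.498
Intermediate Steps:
C/15065 - 37406/(3985 - (-1)*(-505)) = -11282/15065 - 37406/(3985 - (-1)*(-505)) = -11282*1/15065 - 37406/(3985 - 1*505) = -11282/15065 - 37406/(3985 - 505) = -11282/15065 - 37406/3480 = -11282/15065 - 37406*1/3480 = -11282/15065 - 18703/1740 = -12055655/1048524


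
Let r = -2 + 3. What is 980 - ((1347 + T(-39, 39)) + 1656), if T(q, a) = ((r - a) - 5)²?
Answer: -3872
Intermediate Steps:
r = 1
T(q, a) = (-4 - a)² (T(q, a) = ((1 - a) - 5)² = (-4 - a)²)
980 - ((1347 + T(-39, 39)) + 1656) = 980 - ((1347 + (4 + 39)²) + 1656) = 980 - ((1347 + 43²) + 1656) = 980 - ((1347 + 1849) + 1656) = 980 - (3196 + 1656) = 980 - 1*4852 = 980 - 4852 = -3872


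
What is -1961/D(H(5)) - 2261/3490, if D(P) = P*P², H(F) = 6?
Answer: -3666133/376920 ≈ -9.7265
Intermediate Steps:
D(P) = P³
-1961/D(H(5)) - 2261/3490 = -1961/(6³) - 2261/3490 = -1961/216 - 2261*1/3490 = -1961*1/216 - 2261/3490 = -1961/216 - 2261/3490 = -3666133/376920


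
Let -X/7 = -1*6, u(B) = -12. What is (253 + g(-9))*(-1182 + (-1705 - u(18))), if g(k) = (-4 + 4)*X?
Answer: -727375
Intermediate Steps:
X = 42 (X = -(-7)*6 = -7*(-6) = 42)
g(k) = 0 (g(k) = (-4 + 4)*42 = 0*42 = 0)
(253 + g(-9))*(-1182 + (-1705 - u(18))) = (253 + 0)*(-1182 + (-1705 - 1*(-12))) = 253*(-1182 + (-1705 + 12)) = 253*(-1182 - 1693) = 253*(-2875) = -727375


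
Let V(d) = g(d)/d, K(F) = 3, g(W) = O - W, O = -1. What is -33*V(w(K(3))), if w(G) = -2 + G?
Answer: 66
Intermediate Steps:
g(W) = -1 - W
V(d) = (-1 - d)/d
-33*V(w(K(3))) = -33*(-1 - (-2 + 3))/(-2 + 3) = -33*(-1 - 1*1)/1 = -33*(-1 - 1) = -33*(-2) = 66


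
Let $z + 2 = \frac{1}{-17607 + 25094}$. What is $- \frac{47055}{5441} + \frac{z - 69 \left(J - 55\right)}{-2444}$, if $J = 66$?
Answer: $- \frac{415011222147}{49780329274} \approx -8.3369$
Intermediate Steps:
$z = - \frac{14973}{7487}$ ($z = -2 + \frac{1}{-17607 + 25094} = -2 + \frac{1}{7487} = - \frac{14973}{7487} \approx -1.9999$)
$- \frac{47055}{5441} + \frac{z - 69 \left(J - 55\right)}{-2444} = - \frac{47055}{5441} + \frac{- \frac{14973}{7487} - 69 \left(66 - 55\right)}{-2444} = \left(-47055\right) \frac{1}{5441} + \left(- \frac{14973}{7487} - 759\right) \left(- \frac{1}{2444}\right) = - \frac{47055}{5441} + \left(- \frac{14973}{7487} - 759\right) \left(- \frac{1}{2444}\right) = - \frac{47055}{5441} - - \frac{2848803}{9149114} = - \frac{47055}{5441} + \frac{2848803}{9149114} = - \frac{415011222147}{49780329274}$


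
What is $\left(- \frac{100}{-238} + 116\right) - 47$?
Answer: $\frac{8261}{119} \approx 69.42$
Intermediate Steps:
$\left(- \frac{100}{-238} + 116\right) - 47 = \left(\left(-100\right) \left(- \frac{1}{238}\right) + 116\right) - 47 = \left(\frac{50}{119} + 116\right) - 47 = \frac{13854}{119} - 47 = \frac{8261}{119}$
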